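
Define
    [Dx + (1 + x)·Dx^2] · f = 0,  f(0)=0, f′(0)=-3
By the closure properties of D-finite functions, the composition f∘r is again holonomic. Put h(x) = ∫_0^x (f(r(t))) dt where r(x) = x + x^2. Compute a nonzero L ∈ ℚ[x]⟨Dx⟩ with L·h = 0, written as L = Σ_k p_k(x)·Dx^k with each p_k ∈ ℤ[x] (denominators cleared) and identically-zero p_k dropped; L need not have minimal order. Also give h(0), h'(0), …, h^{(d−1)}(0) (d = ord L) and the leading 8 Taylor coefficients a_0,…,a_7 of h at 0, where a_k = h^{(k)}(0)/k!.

f: a_k = 0, -3, 3/2, -1, 3/4, -3/5, 1/2, -3/7, …
Change of var in L_f (x↦r) gives L₀.
h=∫h₀ ⇒ L = L₀·Dx.
L = (-1 + 2·x + 2·x^2)·Dx^2 + (1 + 3·x + 3·x^2 + 2·x^3)·Dx^3  (order 3).
h: a_k = 0, 0, -3/2, -1/2, 1/2, -3/20, -1/10, 1/7, …
ICs: h(0) = 0, h′(0) = 0, h′′(0) = -3.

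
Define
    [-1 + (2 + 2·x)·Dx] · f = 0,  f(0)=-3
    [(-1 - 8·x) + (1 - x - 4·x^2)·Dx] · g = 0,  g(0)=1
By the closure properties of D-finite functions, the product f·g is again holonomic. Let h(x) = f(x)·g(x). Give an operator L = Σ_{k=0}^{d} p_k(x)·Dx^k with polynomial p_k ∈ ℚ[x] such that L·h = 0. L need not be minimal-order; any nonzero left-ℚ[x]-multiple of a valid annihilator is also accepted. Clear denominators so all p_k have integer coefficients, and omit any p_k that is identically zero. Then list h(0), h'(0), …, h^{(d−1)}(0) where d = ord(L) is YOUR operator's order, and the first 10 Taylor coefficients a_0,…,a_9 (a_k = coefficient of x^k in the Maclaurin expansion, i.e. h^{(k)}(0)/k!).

L = (3 + 17·x + 12·x^2) + (-2 + 10·x^2 + 8·x^3)·Dx  (order 1).
h: a_k = -3, -9/2, -129/8, -549/16, -12633/128, -60423/256, -645885/1024, -3225405/2048, -134278473/32768, -681410931/65536, …
ICs: h(0) = -3.

f: a_k = -3, -3/2, 3/8, -3/16, 15/128, -21/256, 63/1024, -99/2048, 1287/32768, -2145/65536, …
g: a_k = 1, 1, 5, 9, 29, 65, 181, 441, 1165, 2929, …
Sym-product of L_f,L_g gives L₀ (≤ ord 1).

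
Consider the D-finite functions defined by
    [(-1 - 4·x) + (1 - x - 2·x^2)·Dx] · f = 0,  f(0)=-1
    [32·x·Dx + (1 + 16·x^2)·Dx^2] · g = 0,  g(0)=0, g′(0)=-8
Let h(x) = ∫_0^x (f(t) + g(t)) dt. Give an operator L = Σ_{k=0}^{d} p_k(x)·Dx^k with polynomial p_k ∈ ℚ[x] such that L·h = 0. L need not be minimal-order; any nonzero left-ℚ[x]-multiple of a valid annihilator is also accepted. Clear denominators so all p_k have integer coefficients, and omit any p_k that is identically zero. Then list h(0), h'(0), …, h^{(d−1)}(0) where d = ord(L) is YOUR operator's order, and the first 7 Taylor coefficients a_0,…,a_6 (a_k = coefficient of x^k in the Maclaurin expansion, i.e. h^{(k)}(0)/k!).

L = (-96 + 384·x + 6912·x^2 + 15360·x^3 + 40704·x^4 + 12288·x^6)·Dx^2 + (31 + 104·x - 392·x^2 + 736·x^3 + 14912·x^4 + 27904·x^5 + 3072·x^6 + 12288·x^7)·Dx^3 + (-3 - 19·x - 128·x^2 - 152·x^3 - 1128·x^4 + 2496·x^5 + 2560·x^6 + 1024·x^7 + 2048·x^8)·Dx^4  (order 4).
h: a_k = 0, -1, -9/2, -1, 113/12, -11/5, -2153/30, …
ICs: h(0) = 0, h′(0) = -1, h′′(0) = -9, h′′′(0) = -6.

f: a_k = -1, -1, -3, -5, -11, -21, -43, …
g: a_k = 0, -8, 0, 128/3, 0, -2048/5, 0, …
Sum ⇒ L₀ = lclm(L_f,L_g) in ℚ(x)⟨Dx⟩.
h=∫h₀ ⇒ L = L₀·Dx.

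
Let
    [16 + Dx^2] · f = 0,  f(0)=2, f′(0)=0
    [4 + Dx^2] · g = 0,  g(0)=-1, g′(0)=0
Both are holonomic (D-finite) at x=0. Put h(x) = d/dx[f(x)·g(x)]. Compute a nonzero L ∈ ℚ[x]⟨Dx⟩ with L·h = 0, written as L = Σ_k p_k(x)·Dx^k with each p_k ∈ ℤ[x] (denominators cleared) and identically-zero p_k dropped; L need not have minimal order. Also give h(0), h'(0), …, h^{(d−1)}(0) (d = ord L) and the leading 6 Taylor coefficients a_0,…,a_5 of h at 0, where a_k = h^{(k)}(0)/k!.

L = 144 + 40·Dx^2 + Dx^4  (order 4).
h: a_k = 0, 40, 0, -656/3, 0, 1168/3, …
ICs: h(0) = 0, h′(0) = 40, h′′(0) = 0, h′′′(0) = -1312.

f: a_k = 2, 0, -16, 0, 64/3, 0, …
g: a_k = -1, 0, 2, 0, -2/3, 0, …
h₀=f·g: eliminate ⇒ L₀, order ≤ 2·2.
Differentiate: ansatz ord ≤ ord L₀ ⇒ L.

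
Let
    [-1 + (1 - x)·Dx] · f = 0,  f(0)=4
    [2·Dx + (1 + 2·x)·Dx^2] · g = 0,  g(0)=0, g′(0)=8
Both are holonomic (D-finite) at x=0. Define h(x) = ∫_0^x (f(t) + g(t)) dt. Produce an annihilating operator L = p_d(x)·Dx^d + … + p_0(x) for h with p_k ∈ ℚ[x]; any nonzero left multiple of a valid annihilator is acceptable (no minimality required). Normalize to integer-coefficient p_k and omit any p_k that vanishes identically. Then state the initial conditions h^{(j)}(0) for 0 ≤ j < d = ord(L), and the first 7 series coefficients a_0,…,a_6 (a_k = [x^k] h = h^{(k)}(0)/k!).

L = (14 + 4·x)·Dx^2 + (-1 + 20·x + 8·x^2)·Dx^3 + (-2 - 3·x + 3·x^2 + 2·x^3)·Dx^4  (order 4).
h: a_k = 0, 4, 6, -4/3, 11/3, -12/5, 74/15, …
ICs: h(0) = 0, h′(0) = 4, h′′(0) = 12, h′′′(0) = -8.

f: a_k = 4, 4, 4, 4, 4, 4, 4, …
g: a_k = 0, 8, -8, 32/3, -16, 128/5, -128/3, …
Sum ⇒ L₀ = lclm(L_f,L_g) in ℚ(x)⟨Dx⟩.
h=∫₀ˣh₀: take L = L₀·Dx.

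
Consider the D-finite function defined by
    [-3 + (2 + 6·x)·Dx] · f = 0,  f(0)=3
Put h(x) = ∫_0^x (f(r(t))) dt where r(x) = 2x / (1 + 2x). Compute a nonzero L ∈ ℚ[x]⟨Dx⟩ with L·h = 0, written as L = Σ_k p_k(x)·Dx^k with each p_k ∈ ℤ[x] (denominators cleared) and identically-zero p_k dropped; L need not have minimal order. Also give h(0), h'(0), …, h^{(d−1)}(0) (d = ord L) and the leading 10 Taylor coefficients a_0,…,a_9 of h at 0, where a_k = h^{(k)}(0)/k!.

f: a_k = 3, 9/2, -27/8, 81/16, -1215/128, 5103/256, -45927/1024, 216513/2048, -8444007/32768, 42220035/65536, …
Change of var in L_f (x↦r) gives L₀.
h=∫₀ˣh₀: take L = L₀·Dx.
L = -3·Dx + (1 + 10·x + 16·x^2)·Dx^2  (order 2).
h: a_k = 0, 3, 9/2, -21/2, 261/8, -5031/40, 9069/16, -318915/112, 1975005/128, -11301055/128, …
ICs: h(0) = 0, h′(0) = 3.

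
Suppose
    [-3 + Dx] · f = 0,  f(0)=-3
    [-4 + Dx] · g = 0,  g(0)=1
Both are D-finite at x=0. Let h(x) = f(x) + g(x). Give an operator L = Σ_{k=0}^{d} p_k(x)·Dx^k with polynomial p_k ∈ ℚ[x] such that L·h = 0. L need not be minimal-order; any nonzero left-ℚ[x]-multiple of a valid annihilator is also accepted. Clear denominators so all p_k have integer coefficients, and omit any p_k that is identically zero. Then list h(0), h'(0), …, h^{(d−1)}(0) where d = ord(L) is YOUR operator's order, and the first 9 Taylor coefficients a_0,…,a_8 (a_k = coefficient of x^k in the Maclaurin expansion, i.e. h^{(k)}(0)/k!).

f: a_k = -3, -9, -27/2, -27/2, -81/8, -243/40, -243/80, -729/560, -2187/4480, …
g: a_k = 1, 4, 8, 32/3, 32/3, 128/15, 256/45, 1024/315, 512/315, …
L₀ := lclm(L_f,L_g); ord L₀ ≤ 1+1.
L = 12 - 7·Dx + Dx^2  (order 2).
h: a_k = -2, -5, -11/2, -17/6, 13/24, 59/24, 1909/720, 9823/5040, 45853/40320, …
ICs: h(0) = -2, h′(0) = -5.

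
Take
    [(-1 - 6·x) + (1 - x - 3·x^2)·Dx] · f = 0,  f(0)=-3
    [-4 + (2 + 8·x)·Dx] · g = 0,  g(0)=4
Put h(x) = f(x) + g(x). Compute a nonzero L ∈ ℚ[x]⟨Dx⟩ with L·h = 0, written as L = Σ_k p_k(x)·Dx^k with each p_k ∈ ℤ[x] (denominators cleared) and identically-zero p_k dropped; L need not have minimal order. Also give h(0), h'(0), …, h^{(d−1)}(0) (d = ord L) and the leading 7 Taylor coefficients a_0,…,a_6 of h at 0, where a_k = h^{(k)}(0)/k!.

L = (-20 - 120·x - 216·x^2 - 360·x^3) + (12 + 74·x + 306·x^2 + 744·x^3 + 900·x^4)·Dx + (1 - 9·x - 73·x^2 - 18·x^3 + 354·x^4 + 360·x^5)·Dx^2  (order 2).
h: a_k = 1, 5, -20, -5, -97, -8, -627, …
ICs: h(0) = 1, h′(0) = 5.

f: a_k = -3, -3, -12, -21, -57, -120, -291, …
g: a_k = 4, 8, -8, 16, -40, 112, -336, …
h₀=f+g: left-lcm gives L₀, ord ≤ 2.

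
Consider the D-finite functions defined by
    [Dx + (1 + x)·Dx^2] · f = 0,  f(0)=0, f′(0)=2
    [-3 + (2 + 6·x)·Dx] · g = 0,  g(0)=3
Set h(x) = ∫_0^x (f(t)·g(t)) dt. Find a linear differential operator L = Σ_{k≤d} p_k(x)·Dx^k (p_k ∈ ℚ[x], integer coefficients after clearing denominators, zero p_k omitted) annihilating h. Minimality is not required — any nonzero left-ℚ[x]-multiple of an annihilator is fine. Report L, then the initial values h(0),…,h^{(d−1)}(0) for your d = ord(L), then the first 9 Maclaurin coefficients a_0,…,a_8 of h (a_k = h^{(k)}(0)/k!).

f: a_k = 0, 2, -1, 2/3, -1/2, 2/5, -1/3, 2/7, -1/4, …
g: a_k = 3, 9/2, -27/8, 81/16, -1215/128, 5103/256, -45927/1024, 216513/2048, -8444007/32768, …
L₀ := L_f ⊗_s L_g (sym. prod.), ord ≤ 2.
Integrate: L := L₀·Dx.
L = (21 + 9·x)·Dx + (-8 - 24·x)·Dx^2 + (4 + 28·x + 60·x^2 + 36·x^3)·Dx^3  (order 3).
h: a_k = 0, 0, 3, 2, -37/16, 3, -2917/640, 17671/2240, -2159127/143360, …
ICs: h(0) = 0, h′(0) = 0, h′′(0) = 6.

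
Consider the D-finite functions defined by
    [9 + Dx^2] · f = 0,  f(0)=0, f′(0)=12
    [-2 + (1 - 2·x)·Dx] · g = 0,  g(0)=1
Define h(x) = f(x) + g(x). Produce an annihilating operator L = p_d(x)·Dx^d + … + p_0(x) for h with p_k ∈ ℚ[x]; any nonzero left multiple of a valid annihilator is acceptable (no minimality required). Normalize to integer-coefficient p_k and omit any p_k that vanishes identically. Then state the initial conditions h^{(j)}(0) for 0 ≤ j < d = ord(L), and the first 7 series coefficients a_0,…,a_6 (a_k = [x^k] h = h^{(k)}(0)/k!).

L = (-594 + 648·x - 648·x^2) + (153 - 630·x + 972·x^2 - 648·x^3)·Dx + (-66 + 72·x - 72·x^2)·Dx^2 + (17 - 70·x + 108·x^2 - 72·x^3)·Dx^3  (order 3).
h: a_k = 1, 14, 4, -10, 16, 401/10, 64, …
ICs: h(0) = 1, h′(0) = 14, h′′(0) = 8.

f: a_k = 0, 12, 0, -18, 0, 81/10, 0, …
g: a_k = 1, 2, 4, 8, 16, 32, 64, …
f+g: L₀ = lclm(L_f,L_g), ord ≤ 2+1.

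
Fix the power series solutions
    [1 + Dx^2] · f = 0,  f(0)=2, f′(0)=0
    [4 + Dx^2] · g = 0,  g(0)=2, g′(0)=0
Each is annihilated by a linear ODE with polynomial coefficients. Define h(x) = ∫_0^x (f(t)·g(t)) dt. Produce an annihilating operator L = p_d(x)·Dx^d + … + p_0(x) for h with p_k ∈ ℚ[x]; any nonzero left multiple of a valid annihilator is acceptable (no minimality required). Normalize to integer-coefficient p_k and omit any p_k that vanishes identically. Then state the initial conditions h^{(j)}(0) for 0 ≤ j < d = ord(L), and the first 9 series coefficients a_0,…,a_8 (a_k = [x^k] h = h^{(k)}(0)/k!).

f: a_k = 2, 0, -1, 0, 1/12, 0, -1/360, 0, 1/20160, …
g: a_k = 2, 0, -4, 0, 4/3, 0, -8/45, 0, 4/315, …
Sym-product of L_f,L_g gives L₀ (≤ ord 4).
Integrate: L := L₀·Dx.
L = 9·Dx + 10·Dx^3 + Dx^5  (order 5).
h: a_k = 0, 4, 0, -10/3, 0, 41/30, 0, -73/252, 0, …
ICs: h(0) = 0, h′(0) = 4, h′′(0) = 0, h′′′(0) = -20, h′′′′(0) = 0.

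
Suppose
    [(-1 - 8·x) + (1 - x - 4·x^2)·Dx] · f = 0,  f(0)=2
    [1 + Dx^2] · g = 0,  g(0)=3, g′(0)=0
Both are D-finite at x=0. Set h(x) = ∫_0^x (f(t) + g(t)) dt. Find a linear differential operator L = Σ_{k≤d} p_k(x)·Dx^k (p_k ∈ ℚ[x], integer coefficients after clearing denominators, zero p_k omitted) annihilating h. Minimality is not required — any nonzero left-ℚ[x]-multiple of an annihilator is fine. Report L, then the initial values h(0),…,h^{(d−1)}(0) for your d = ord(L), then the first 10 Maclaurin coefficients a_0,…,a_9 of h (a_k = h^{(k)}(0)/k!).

L = (55 + 486·x + 553·x^2 + 1488·x^3 + 80·x^4 + 128·x^5)·Dx + (-11 - 11·x - 23·x^2 + 169·x^3 + 348·x^4 + 48·x^5 + 64·x^6)·Dx^2 + (55 + 486·x + 553·x^2 + 1488·x^3 + 80·x^4 + 128·x^5)·Dx^3 + (-11 - 11·x - 23·x^2 + 169·x^3 + 348·x^4 + 48·x^5 + 64·x^6)·Dx^4  (order 4).
h: a_k = 0, 5, 1, 17/6, 9/2, 93/8, 65/3, 86879/1680, 441/4, 31315201/120960, …
ICs: h(0) = 0, h′(0) = 5, h′′(0) = 2, h′′′(0) = 17.

f: a_k = 2, 2, 10, 18, 58, 130, 362, 882, 2330, 5858, …
g: a_k = 3, 0, -3/2, 0, 1/8, 0, -1/240, 0, 1/13440, 0, …
h₀=f+g: left-lcm gives L₀, ord ≤ 3.
h=∫₀ˣh₀: take L = L₀·Dx.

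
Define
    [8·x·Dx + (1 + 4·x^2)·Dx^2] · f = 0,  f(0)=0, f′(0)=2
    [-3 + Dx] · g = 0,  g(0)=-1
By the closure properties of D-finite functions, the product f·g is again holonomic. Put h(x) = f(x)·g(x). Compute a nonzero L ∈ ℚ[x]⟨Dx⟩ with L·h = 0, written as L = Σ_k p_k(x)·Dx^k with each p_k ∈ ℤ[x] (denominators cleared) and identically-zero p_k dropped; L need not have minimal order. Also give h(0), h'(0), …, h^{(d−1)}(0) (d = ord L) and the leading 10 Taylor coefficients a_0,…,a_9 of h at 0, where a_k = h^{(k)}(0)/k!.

f: a_k = 0, 2, 0, -8/3, 0, 32/5, 0, -128/7, 0, 512/9, …
g: a_k = -1, -3, -9/2, -9/2, -27/8, -81/40, -81/80, -243/560, -729/4480, -243/4480, …
L₀ := L_f ⊗_s L_g (sym. prod.), ord ≤ 2.
L = (9 - 24·x + 36·x^2) + (-6 + 8·x - 24·x^2)·Dx + (1 + 4·x^2)·Dx^2  (order 2).
h: a_k = 0, -2, -6, -19/3, -1, -23/20, -45/4, -991/280, 1713/56, 24883/4032, …
ICs: h(0) = 0, h′(0) = -2.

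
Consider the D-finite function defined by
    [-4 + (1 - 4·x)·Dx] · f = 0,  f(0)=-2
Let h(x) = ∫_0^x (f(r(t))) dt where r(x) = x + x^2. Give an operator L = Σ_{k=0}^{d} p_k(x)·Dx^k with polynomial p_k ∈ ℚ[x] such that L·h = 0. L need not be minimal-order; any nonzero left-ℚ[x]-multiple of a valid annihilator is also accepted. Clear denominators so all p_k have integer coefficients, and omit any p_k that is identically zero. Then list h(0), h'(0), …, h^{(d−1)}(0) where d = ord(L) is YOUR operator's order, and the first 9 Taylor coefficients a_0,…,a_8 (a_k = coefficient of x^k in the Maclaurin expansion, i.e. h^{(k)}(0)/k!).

f: a_k = -2, -8, -32, -128, -512, -2048, -8192, -32768, -131072, …
Change of var in L_f (x↦r) gives L₀.
Integrate: L := L₀·Dx.
L = (4 + 8·x)·Dx + (-1 + 4·x + 4·x^2)·Dx^2  (order 2).
h: a_k = 0, -2, -4, -40/3, -48, -928/5, -2240/3, -21632/7, -13056, …
ICs: h(0) = 0, h′(0) = -2.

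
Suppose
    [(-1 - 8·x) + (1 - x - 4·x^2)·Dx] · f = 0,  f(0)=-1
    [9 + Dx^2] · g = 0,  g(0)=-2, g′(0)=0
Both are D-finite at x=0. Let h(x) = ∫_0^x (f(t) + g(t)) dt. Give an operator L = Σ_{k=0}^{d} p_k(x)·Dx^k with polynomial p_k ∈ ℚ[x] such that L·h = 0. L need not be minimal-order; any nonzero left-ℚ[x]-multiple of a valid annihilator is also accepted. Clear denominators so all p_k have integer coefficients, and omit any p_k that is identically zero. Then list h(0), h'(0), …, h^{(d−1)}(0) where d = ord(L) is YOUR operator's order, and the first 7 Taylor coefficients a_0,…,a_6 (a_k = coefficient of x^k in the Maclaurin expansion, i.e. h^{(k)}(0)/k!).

L = (567 + 4806·x + 3321·x^2 + 9936·x^3 + 6480·x^4 + 10368·x^5)·Dx + (-171 + 117·x + 441·x^2 - 135·x^3 + 540·x^4 + 3888·x^5 + 5184·x^6)·Dx^2 + (63 + 534·x + 369·x^2 + 1104·x^3 + 720·x^4 + 1152·x^5)·Dx^3 + (-19 + 13·x + 49·x^2 - 15·x^3 + 60·x^4 + 432·x^5 + 576·x^6)·Dx^4  (order 4).
h: a_k = 0, -3, -1/2, 4/3, -9/4, -143/20, -65/6, …
ICs: h(0) = 0, h′(0) = -3, h′′(0) = -1, h′′′(0) = 8.

f: a_k = -1, -1, -5, -9, -29, -65, -181, …
g: a_k = -2, 0, 9, 0, -27/4, 0, 81/40, …
Sum ⇒ L₀ = lclm(L_f,L_g) in ℚ(x)⟨Dx⟩.
Integrate: L := L₀·Dx.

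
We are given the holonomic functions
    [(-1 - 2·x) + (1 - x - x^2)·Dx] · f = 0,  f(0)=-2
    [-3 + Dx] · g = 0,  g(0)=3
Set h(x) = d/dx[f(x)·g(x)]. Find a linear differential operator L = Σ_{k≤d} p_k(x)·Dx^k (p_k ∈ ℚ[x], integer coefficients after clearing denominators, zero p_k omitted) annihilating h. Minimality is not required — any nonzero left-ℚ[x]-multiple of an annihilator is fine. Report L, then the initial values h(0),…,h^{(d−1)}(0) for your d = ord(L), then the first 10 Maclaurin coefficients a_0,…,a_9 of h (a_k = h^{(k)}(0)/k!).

f: a_k = -2, -2, -4, -6, -10, -16, -26, -42, -68, -110, …
g: a_k = 3, 9, 27/2, 27/2, 81/8, 243/40, 243/80, 729/560, 2187/4480, 729/4480, …
f·g: L₀ = L_f ⊗_s L_g, ord ≤ 1·1.
h₀' ⇒ L via d/dx closure of L₀.
L = (19 - 6·x - 21·x^2 + 6·x^3 + 9·x^4) + (-4 + 5·x + 6·x^2 - 4·x^3 - 3·x^4)·Dx  (order 1).
h: a_k = -24, -114, -324, -741, -1527, -59607/20, -56331/10, -2917443/280, -10621719/560, -76384257/2240, …
ICs: h(0) = -24.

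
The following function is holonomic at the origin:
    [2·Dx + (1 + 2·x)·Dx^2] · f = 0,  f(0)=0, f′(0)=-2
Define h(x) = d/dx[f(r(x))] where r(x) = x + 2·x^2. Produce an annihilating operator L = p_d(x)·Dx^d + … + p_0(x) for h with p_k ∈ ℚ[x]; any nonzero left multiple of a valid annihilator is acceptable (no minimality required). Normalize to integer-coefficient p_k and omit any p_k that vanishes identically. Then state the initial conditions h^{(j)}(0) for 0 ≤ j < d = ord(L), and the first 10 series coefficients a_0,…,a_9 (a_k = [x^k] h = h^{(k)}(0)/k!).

L = (-2 + 8·x + 16·x^2) + (1 + 6·x + 12·x^2 + 16·x^3)·Dx  (order 1).
h: a_k = -2, -4, 16, -16, -32, 128, -128, -256, 1024, -1024, …
ICs: h(0) = -2.

f: a_k = 0, -2, 2, -8/3, 4, -32/5, 32/3, -128/7, 32, -512/9, …
Substitute x→r, Dx→(1/r')Dx; clear ⇒ L₀.
Derive L from L₀ (diff closure).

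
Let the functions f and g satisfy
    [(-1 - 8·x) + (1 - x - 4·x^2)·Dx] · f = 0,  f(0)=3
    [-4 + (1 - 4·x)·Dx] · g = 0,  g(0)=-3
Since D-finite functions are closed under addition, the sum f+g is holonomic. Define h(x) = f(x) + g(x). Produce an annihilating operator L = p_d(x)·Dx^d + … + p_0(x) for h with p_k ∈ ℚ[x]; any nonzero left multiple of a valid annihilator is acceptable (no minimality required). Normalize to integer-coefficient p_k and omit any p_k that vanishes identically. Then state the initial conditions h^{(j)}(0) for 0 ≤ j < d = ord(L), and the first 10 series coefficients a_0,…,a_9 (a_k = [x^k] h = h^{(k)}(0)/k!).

f: a_k = 3, 3, 15, 27, 87, 195, 543, 1323, 3495, 8787, …
g: a_k = -3, -12, -48, -192, -768, -3072, -12288, -49152, -196608, -786432, …
Weyl lclm of L_f,L_g ⇒ L₀ (ord ≤ 2).
L = (8 - 288·x + 384·x^2 - 512·x^3) + (22 - 8·x - 288·x^2 + 640·x^3 - 1024·x^4)·Dx + (-3 + 23·x - 56·x^2 + 32·x^3 + 128·x^4 - 256·x^5)·Dx^2  (order 2).
h: a_k = 0, -9, -33, -165, -681, -2877, -11745, -47829, -193113, -777645, …
ICs: h(0) = 0, h′(0) = -9.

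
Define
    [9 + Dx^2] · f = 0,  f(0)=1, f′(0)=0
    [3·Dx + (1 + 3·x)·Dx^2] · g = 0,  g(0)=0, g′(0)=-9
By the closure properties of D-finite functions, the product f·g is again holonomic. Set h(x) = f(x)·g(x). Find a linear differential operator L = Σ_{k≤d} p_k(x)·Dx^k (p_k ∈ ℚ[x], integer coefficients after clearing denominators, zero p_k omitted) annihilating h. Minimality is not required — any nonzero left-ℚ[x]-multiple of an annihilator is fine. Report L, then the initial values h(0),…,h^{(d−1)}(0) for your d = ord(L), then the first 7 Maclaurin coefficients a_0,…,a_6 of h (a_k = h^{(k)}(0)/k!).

f: a_k = 1, 0, -9/2, 0, 27/8, 0, -81/80, …
g: a_k = 0, -9, 27/2, -27, 243/4, -729/5, 729/2, …
f·g: L₀ = L_f ⊗_s L_g, ord ≤ 2·2.
L = (-81 + 486·x + 4617·x^2 + 11664·x^3 + 8748·x^4) + (36 + 540·x + 1944·x^2 + 1944·x^3)·Dx + (180·x + 1134·x^2 + 2592·x^3 + 1944·x^4)·Dx^2 + (4 + 60·x + 216·x^2 + 216·x^3)·Dx^3 + (1 + 14·x + 69·x^2 + 144·x^3 + 108·x^4)·Dx^4  (order 4).
h: a_k = 0, -9, 27/2, 27/2, 0, -2187/40, 2187/16, …
ICs: h(0) = 0, h′(0) = -9, h′′(0) = 27, h′′′(0) = 81.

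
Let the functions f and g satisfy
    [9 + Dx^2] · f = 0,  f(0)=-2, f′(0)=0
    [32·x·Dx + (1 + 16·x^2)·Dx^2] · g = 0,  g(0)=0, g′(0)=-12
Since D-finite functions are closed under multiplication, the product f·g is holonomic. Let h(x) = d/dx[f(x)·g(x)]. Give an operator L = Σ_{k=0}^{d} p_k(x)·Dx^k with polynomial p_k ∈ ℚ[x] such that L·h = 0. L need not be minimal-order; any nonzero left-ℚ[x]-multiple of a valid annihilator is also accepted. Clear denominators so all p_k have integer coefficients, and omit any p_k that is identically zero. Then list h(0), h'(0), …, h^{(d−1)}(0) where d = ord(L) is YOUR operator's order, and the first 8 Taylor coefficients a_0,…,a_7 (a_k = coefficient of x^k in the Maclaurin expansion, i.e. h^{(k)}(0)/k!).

f: a_k = -2, 0, 9, 0, -27/4, 0, 81/40, 0, …
g: a_k = 0, -12, 0, 64, 0, -3072/5, 0, 49152/7, …
Sym-product of L_f,L_g gives L₀ (≤ ord 4).
h₀' ⇒ L via d/dx closure of L₀.
L = (2922993 + 113986656·x^2 + 3239661312·x^4 + 5952061440·x^6 + 4156489728·x^8 - 7644119040·x^10 + 110075314176·x^12) + (1760832·x + 128480256·x^3 + 1888911360·x^5 + 5308416000·x^7 + 15288238080·x^9 + 48922361856·x^11)·Dx + (341202 + 13887168·x^2 + 389230080·x^4 + 940474368·x^6 + 1603141632·x^8 + 3737124864·x^10 + 24461180928·x^12)·Dx^2 + (195648·x + 14275584·x^3 + 209879040·x^5 + 589824000·x^7 + 1698693120·x^9 + 5435817984·x^11)·Dx^3 + (1825 + 135776·x^2 + 3251968·x^4 + 31014912·x^6 + 126812160·x^8 + 509607936·x^10 + 1358954496·x^12)·Dx^4  (order 4).
h: a_k = 24, 0, -708, 0, 9429, 0, -1402053/10, 0, …
ICs: h(0) = 24, h′(0) = 0, h′′(0) = -1416, h′′′(0) = 0.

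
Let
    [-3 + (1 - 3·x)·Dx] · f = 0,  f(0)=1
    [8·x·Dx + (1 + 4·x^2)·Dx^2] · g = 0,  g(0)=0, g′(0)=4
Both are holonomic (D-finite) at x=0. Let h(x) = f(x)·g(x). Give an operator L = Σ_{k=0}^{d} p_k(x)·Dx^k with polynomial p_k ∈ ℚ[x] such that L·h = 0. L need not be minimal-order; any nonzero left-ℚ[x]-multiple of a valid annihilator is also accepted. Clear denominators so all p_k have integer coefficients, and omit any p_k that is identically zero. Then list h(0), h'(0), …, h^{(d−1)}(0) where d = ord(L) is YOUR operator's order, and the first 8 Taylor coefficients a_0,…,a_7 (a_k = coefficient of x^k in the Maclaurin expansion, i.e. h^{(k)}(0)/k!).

f: a_k = 1, 3, 9, 27, 81, 243, 729, 2187, …
g: a_k = 0, 4, 0, -16/3, 0, 64/5, 0, -256/7, …
h₀=f·g: eliminate ⇒ L₀, order ≤ 1·2.
L = 24·x + (6 - 8·x + 48·x^2)·Dx + (-1 + 3·x - 4·x^2 + 12·x^3)·Dx^2  (order 2).
h: a_k = 0, 4, 12, 92/3, 92, 1444/5, 4332/5, 89692/35, …
ICs: h(0) = 0, h′(0) = 4.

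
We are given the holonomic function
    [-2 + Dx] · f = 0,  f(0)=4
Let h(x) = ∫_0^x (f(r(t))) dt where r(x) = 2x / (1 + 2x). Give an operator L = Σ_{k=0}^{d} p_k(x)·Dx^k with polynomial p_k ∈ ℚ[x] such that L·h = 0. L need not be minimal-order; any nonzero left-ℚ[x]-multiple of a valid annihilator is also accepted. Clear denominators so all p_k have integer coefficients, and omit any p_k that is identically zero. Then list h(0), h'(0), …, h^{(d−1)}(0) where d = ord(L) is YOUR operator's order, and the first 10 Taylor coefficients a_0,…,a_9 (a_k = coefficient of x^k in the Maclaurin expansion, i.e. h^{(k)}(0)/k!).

f: a_k = 4, 8, 8, 16/3, 8/3, 16/15, 16/45, 32/315, 8/315, 16/2835, …
f∘r: x↦r, Dx↦Dx/r' in L_f ⇒ L₀.
Integrate: L := L₀·Dx.
L = -4·Dx + (1 + 4·x + 4·x^2)·Dx^2  (order 2).
h: a_k = 0, 4, 8, 0, -16/3, 128/15, -128/15, 1024/315, 640/63, -32768/945, …
ICs: h(0) = 0, h′(0) = 4.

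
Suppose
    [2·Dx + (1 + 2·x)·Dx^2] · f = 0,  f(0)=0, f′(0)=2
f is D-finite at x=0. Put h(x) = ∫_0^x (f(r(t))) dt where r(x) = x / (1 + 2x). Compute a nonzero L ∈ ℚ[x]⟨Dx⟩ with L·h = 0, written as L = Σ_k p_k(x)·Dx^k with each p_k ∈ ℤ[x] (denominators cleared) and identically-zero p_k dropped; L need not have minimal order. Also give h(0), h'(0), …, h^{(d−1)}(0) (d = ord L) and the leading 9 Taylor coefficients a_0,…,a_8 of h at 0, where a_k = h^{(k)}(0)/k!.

L = (6 + 16·x)·Dx^2 + (1 + 6·x + 8·x^2)·Dx^3  (order 3).
h: a_k = 0, 0, 1, -2, 14/3, -12, 496/15, -96, 2032/7, …
ICs: h(0) = 0, h′(0) = 0, h′′(0) = 2.

f: a_k = 0, 2, -2, 8/3, -4, 32/5, -32/3, 128/7, -32, …
h₀=f(r): pull back L_f along r ⇒ L₀.
h=∫h₀ ⇒ L = L₀·Dx.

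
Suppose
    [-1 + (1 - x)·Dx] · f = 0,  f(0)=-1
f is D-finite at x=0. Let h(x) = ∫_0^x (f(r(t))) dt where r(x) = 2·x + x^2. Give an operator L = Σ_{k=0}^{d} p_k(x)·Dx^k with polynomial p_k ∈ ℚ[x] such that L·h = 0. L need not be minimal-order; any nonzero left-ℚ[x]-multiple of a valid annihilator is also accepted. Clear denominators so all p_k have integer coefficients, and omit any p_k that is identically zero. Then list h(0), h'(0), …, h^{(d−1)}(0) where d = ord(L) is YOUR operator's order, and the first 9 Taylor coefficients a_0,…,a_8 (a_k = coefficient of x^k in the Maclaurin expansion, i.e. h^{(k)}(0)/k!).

L = (2 + 2·x)·Dx + (-1 + 2·x + x^2)·Dx^2  (order 2).
h: a_k = 0, -1, -1, -5/3, -3, -29/5, -35/3, -169/7, -51, …
ICs: h(0) = 0, h′(0) = -1.

f: a_k = -1, -1, -1, -1, -1, -1, -1, -1, -1, …
Change of var in L_f (x↦r) gives L₀.
h=∫h₀ ⇒ L = L₀·Dx.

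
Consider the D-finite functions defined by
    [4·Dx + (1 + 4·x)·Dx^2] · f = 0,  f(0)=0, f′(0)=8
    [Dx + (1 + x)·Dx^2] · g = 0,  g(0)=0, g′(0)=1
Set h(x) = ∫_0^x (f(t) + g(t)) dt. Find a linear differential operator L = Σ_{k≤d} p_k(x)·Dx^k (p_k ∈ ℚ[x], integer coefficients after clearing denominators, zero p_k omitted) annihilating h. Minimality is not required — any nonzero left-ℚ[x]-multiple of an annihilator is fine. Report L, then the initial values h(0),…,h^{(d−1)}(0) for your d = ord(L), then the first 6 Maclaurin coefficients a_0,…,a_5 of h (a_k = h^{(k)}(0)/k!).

L = 8·Dx^2 + (10 + 16·x)·Dx^3 + (1 + 5·x + 4·x^2)·Dx^4  (order 4).
h: a_k = 0, 0, 9/2, -11/2, 43/4, -513/20, …
ICs: h(0) = 0, h′(0) = 0, h′′(0) = 9, h′′′(0) = -33.

f: a_k = 0, 8, -16, 128/3, -128, 2048/5, …
g: a_k = 0, 1, -1/2, 1/3, -1/4, 1/5, …
Sum ⇒ L₀ = lclm(L_f,L_g) in ℚ(x)⟨Dx⟩.
Integrate: L := L₀·Dx.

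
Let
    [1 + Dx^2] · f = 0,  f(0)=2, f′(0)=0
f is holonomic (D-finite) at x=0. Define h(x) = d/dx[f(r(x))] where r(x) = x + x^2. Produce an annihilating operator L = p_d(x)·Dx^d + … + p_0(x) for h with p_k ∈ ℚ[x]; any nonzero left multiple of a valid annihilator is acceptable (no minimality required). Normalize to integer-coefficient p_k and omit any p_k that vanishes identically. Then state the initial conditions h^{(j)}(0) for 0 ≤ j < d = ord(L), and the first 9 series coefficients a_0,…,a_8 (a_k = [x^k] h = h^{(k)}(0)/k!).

f: a_k = 2, 0, -1, 0, 1/12, 0, -1/360, 0, 1/20160, …
Substitute x→r, Dx→(1/r')Dx; clear ⇒ L₀.
h₀' ⇒ L via d/dx closure of L₀.
L = (13 + 8·x + 24·x^2 + 32·x^3 + 16·x^4) + (-6 - 12·x)·Dx + (1 + 4·x + 4·x^2)·Dx^2  (order 2).
h: a_k = 0, -2, -6, -11/3, 5/3, 179/60, 133/60, 841/2520, -139/280, …
ICs: h(0) = 0, h′(0) = -2.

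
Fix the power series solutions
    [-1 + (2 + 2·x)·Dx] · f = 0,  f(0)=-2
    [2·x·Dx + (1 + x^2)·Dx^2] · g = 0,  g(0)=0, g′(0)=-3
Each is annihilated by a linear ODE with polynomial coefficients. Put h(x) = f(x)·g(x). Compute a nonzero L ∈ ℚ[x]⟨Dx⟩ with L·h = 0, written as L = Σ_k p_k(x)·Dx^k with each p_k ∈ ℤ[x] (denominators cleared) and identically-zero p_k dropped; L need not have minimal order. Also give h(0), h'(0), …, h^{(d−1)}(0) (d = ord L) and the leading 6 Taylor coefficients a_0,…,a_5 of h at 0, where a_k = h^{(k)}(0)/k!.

L = (3 - 4·x - x^2) + (-4 + 4·x + 12·x^2 + 4·x^3)·Dx + (4 + 8·x + 8·x^2 + 8·x^3 + 4·x^4)·Dx^2  (order 2).
h: a_k = 0, 6, 3, -11/4, -5/8, 389/320, …
ICs: h(0) = 0, h′(0) = 6.

f: a_k = -2, -1, 1/4, -1/8, 5/64, -7/128, …
g: a_k = 0, -3, 0, 1, 0, -3/5, …
f·g: L₀ = L_f ⊗_s L_g, ord ≤ 1·2.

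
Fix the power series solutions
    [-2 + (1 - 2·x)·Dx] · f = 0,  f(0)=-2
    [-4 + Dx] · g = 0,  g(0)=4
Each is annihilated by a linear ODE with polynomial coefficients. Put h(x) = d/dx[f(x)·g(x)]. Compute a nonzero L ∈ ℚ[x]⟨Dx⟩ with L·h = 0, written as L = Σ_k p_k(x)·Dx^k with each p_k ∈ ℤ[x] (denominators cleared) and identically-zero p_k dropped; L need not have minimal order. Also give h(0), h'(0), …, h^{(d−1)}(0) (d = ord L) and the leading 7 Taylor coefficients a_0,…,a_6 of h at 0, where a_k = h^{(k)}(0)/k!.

L = (20 - 48·x + 32·x^2) + (-3 + 10·x - 8·x^2)·Dx  (order 1).
h: a_k = -48, -320, -1216, -3584, -27904/3, -338944/15, -158720/3, …
ICs: h(0) = -48.

f: a_k = -2, -4, -8, -16, -32, -64, -128, …
g: a_k = 4, 16, 32, 128/3, 128/3, 512/15, 1024/45, …
Product ⇒ symmetric product L₀, ord ≤ 1.
Differentiate: ansatz ord ≤ ord L₀ ⇒ L.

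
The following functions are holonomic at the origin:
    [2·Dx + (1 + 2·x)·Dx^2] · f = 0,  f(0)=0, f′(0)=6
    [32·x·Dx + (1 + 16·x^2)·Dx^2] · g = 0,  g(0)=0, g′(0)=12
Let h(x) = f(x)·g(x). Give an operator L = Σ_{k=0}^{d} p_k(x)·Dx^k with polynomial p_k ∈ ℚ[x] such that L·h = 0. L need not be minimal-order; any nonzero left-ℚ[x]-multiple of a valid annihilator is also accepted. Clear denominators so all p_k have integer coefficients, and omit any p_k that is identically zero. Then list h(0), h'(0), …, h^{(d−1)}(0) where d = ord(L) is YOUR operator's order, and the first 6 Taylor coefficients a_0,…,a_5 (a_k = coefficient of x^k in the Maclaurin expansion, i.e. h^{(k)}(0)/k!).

f: a_k = 0, 6, -6, 8, -12, 96/5, …
g: a_k = 0, 12, 0, -64, 0, 3072/5, …
h₀=f·g: eliminate ⇒ L₀, order ≤ 2·2.
L = (2304 + 8960·x + 114688·x^2 + 552960·x^3 + 983040·x^4 + 851968·x^5 + 1048576·x^7)·Dx + (1032 + 14720·x + 111872·x^2 + 616448·x^3 + 1884160·x^4 + 3047424·x^5 + 2293760·x^6 + 1572864·x^7 + 3670016·x^8)·Dx^2 + (72 + 2512·x + 19968·x^2 + 99072·x^3 + 393216·x^4 + 1019904·x^5 + 1572864·x^6 + 1376256·x^7 + 1572864·x^8 + 2097152·x^9)·Dx^3 + (17 + 132·x + 964·x^2 + 4864·x^3 + 18432·x^4 + 55296·x^5 + 129024·x^6 + 196608·x^7 + 196608·x^8 + 262144·x^9 + 262144·x^10)·Dx^4  (order 4).
h: a_k = 0, 0, 72, -72, -288, 240, …
ICs: h(0) = 0, h′(0) = 0, h′′(0) = 144, h′′′(0) = -432.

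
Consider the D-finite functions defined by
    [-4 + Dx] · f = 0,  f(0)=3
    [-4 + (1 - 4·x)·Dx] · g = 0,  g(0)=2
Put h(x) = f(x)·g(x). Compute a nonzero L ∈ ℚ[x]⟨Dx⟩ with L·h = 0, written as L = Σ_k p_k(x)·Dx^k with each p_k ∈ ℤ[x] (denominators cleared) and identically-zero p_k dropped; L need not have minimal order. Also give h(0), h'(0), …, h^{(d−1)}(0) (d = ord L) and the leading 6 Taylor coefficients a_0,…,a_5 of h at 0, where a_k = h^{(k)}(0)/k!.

f: a_k = 3, 12, 24, 32, 32, 128/5, …
g: a_k = 2, 8, 32, 128, 512, 2048, …
f·g: L₀ = L_f ⊗_s L_g, ord ≤ 1·1.
L = (8 - 16·x) + (-1 + 4·x)·Dx  (order 1).
h: a_k = 6, 48, 240, 1024, 4160, 83456/5, …
ICs: h(0) = 6.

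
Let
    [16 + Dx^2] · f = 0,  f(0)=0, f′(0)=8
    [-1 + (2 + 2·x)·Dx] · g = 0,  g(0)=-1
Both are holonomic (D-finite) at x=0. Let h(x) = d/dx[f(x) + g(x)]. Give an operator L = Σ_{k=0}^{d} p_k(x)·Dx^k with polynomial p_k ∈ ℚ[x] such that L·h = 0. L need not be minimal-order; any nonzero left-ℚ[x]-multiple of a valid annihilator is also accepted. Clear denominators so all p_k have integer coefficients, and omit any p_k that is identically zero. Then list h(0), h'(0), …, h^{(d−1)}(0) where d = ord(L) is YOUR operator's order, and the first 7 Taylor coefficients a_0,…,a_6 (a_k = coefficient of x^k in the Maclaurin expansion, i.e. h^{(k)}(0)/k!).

f: a_k = 0, 8, 0, -64/3, 0, 256/15, 0, …
g: a_k = -1, -1/2, 1/8, -1/16, 5/128, -7/256, 21/1024, …
h₀=f+g: left-lcm gives L₀, ord ≤ 3.
Derive L from L₀ (diff closure).
L = (-1264 - 2048·x - 1024·x^2) + (-2144 - 6240·x - 6144·x^2 - 2048·x^3)·Dx + (-79 - 128·x - 64·x^2)·Dx^2 + (-134 - 390·x - 384·x^2 - 128·x^3)·Dx^3  (order 3).
h: a_k = 15/2, 1/4, -1027/16, 5/32, 65431/768, 63/512, -4204699/92160, …
ICs: h(0) = 15/2, h′(0) = 1/4, h′′(0) = -1027/8.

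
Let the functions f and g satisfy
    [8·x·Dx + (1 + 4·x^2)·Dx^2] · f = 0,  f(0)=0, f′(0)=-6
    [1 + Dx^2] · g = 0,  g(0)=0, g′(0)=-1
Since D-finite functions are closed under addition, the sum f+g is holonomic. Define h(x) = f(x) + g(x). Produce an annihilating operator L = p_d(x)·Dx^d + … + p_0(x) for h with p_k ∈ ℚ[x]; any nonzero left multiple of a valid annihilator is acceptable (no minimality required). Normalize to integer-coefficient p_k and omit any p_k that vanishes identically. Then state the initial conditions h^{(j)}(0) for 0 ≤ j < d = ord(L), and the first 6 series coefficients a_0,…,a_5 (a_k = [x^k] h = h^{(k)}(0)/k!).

f: a_k = 0, -6, 0, 8, 0, -96/5, …
g: a_k = 0, -1, 0, 1/6, 0, -1/120, …
L₀ := lclm(L_f,L_g); ord L₀ ≤ 2+2.
L = (-376·x + 1600·x^3 + 128·x^5)·Dx + (-7 + 76·x^2 + 432·x^4 + 64·x^6)·Dx^2 + (-376·x + 1600·x^3 + 128·x^5)·Dx^3 + (-7 + 76·x^2 + 432·x^4 + 64·x^6)·Dx^4  (order 4).
h: a_k = 0, -7, 0, 49/6, 0, -461/24, …
ICs: h(0) = 0, h′(0) = -7, h′′(0) = 0, h′′′(0) = 49.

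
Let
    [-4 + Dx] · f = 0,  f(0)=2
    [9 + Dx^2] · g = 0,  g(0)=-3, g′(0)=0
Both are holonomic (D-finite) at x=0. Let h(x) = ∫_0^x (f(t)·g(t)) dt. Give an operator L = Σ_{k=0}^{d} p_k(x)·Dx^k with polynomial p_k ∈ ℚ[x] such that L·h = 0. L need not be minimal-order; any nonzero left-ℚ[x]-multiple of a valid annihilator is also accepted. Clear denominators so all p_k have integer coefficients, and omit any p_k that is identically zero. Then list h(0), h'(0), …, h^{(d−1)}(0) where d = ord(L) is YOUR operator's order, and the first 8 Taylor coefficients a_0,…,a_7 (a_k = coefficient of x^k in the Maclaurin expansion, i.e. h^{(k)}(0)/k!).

L = 25·Dx - 8·Dx^2 + Dx^3  (order 3).
h: a_k = 0, -6, -12, -7, 11, 527/20, 779/30, 1679/120, …
ICs: h(0) = 0, h′(0) = -6, h′′(0) = -24.

f: a_k = 2, 8, 16, 64/3, 64/3, 256/15, 512/45, 2048/315, …
g: a_k = -3, 0, 27/2, 0, -81/8, 0, 243/80, 0, …
Product ⇒ symmetric product L₀, ord ≤ 2.
h=∫h₀ ⇒ L = L₀·Dx.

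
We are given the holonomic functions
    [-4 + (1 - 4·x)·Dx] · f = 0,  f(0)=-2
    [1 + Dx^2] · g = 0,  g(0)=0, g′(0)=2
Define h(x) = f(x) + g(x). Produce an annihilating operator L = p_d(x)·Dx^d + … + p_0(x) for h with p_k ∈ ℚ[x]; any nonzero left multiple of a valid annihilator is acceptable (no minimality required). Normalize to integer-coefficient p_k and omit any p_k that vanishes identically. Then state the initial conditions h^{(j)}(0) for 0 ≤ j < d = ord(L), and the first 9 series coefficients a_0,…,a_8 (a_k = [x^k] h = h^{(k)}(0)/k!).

L = (388 - 32·x + 64·x^2) + (-33 + 140·x - 48·x^2 + 64·x^3)·Dx + (388 - 32·x + 64·x^2)·Dx^2 + (-33 + 140·x - 48·x^2 + 64·x^3)·Dx^3  (order 3).
h: a_k = -2, -6, -32, -385/3, -512, -122879/60, -8192, -82575361/2520, -131072, …
ICs: h(0) = -2, h′(0) = -6, h′′(0) = -64.

f: a_k = -2, -8, -32, -128, -512, -2048, -8192, -32768, -131072, …
g: a_k = 0, 2, 0, -1/3, 0, 1/60, 0, -1/2520, 0, …
L₀ := lclm(L_f,L_g); ord L₀ ≤ 1+2.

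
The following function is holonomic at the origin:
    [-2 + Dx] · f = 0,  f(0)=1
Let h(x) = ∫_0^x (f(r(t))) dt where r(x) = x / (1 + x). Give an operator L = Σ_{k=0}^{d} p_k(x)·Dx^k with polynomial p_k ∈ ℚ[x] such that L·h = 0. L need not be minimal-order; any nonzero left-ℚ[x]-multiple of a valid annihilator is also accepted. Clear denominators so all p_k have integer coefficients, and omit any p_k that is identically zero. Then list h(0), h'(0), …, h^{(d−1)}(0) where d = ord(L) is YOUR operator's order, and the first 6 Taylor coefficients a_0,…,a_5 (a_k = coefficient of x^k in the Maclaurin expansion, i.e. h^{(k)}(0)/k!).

f: a_k = 1, 2, 2, 4/3, 2/3, 4/15, …
L₀ from L_f via x↦r, Dx↦r'^{-1}Dx.
Integrate: L := L₀·Dx.
L = -2·Dx + (1 + 2·x + x^2)·Dx^2  (order 2).
h: a_k = 0, 1, 1, 0, -1/6, 2/15, …
ICs: h(0) = 0, h′(0) = 1.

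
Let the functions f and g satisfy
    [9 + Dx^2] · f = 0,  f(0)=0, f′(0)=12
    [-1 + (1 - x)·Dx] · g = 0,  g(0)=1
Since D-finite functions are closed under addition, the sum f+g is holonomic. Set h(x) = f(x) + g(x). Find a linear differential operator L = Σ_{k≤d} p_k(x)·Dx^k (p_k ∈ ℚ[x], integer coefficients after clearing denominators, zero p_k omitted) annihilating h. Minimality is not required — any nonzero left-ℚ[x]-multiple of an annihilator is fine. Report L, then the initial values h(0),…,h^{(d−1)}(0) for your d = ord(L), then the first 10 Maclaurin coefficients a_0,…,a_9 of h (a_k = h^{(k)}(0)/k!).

f: a_k = 0, 12, 0, -18, 0, 81/10, 0, -243/140, 0, 243/1120, …
g: a_k = 1, 1, 1, 1, 1, 1, 1, 1, 1, 1, …
Weyl lclm of L_f,L_g ⇒ L₀ (ord ≤ 3).
L = (-135 + 162·x - 81·x^2) + (99 - 261·x + 243·x^2 - 81·x^3)·Dx + (-15 + 18·x - 9·x^2)·Dx^2 + (11 - 29·x + 27·x^2 - 9·x^3)·Dx^3  (order 3).
h: a_k = 1, 13, 1, -17, 1, 91/10, 1, -103/140, 1, 1363/1120, …
ICs: h(0) = 1, h′(0) = 13, h′′(0) = 2.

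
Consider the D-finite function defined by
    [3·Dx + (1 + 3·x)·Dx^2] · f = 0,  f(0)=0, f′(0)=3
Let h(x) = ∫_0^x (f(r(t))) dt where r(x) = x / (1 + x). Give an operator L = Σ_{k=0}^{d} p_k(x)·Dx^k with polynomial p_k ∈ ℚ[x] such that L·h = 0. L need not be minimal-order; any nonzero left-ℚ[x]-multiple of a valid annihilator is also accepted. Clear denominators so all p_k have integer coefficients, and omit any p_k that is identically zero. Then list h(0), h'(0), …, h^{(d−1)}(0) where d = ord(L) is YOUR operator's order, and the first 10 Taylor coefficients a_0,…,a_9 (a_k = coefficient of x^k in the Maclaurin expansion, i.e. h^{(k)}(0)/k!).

L = (5 + 8·x)·Dx^2 + (1 + 5·x + 4·x^2)·Dx^3  (order 3).
h: a_k = 0, 0, 3/2, -5/2, 21/4, -51/4, 341/10, -195/2, 16383/56, -21845/24, …
ICs: h(0) = 0, h′(0) = 0, h′′(0) = 3.

f: a_k = 0, 3, -9/2, 9, -81/4, 243/5, -243/2, 2187/7, -6561/8, 2187, …
f∘r: x↦r, Dx↦Dx/r' in L_f ⇒ L₀.
Integrate: L := L₀·Dx.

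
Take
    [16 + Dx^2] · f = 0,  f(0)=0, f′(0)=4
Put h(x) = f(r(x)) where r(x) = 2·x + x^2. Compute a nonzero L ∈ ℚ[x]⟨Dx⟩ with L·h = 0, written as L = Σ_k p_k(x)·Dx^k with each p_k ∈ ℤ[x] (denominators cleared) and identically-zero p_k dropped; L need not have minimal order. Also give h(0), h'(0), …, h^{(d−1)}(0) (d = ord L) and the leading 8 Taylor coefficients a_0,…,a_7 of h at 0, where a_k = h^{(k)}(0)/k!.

f: a_k = 0, 4, 0, -32/3, 0, 128/15, 0, -1024/315, …
Substitute x→r, Dx→(1/r')Dx; clear ⇒ L₀.
L = (64 + 192·x + 192·x^2 + 64·x^3) - Dx + (1 + x)·Dx^2  (order 2).
h: a_k = 0, 8, 4, -256/3, -128, 3136/15, 672, 83968/315, …
ICs: h(0) = 0, h′(0) = 8.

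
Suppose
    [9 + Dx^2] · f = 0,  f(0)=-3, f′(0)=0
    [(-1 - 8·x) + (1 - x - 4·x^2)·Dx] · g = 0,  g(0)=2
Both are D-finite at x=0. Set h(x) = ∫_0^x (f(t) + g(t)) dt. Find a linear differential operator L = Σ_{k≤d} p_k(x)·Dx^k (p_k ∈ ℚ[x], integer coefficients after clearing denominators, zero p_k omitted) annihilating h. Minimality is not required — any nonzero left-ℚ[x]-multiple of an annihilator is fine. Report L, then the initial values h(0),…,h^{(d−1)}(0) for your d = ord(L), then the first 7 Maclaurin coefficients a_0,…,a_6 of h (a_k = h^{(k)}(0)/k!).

L = (-567 - 4806·x - 3321·x^2 - 9936·x^3 - 6480·x^4 - 10368·x^5)·Dx + (171 - 117·x - 441·x^2 + 135·x^3 - 540·x^4 - 3888·x^5 - 5184·x^6)·Dx^2 + (-63 - 534·x - 369·x^2 - 1104·x^3 - 720·x^4 - 1152·x^5)·Dx^3 + (19 - 13·x - 49·x^2 + 15·x^3 - 60·x^4 - 432·x^5 - 576·x^6)·Dx^4  (order 4).
h: a_k = 0, -1, 1, 47/6, 9/2, 383/40, 65/3, …
ICs: h(0) = 0, h′(0) = -1, h′′(0) = 2, h′′′(0) = 47.

f: a_k = -3, 0, 27/2, 0, -81/8, 0, 243/80, …
g: a_k = 2, 2, 10, 18, 58, 130, 362, …
h₀=f+g: left-lcm gives L₀, ord ≤ 3.
∫: right-multiply L₀ by Dx.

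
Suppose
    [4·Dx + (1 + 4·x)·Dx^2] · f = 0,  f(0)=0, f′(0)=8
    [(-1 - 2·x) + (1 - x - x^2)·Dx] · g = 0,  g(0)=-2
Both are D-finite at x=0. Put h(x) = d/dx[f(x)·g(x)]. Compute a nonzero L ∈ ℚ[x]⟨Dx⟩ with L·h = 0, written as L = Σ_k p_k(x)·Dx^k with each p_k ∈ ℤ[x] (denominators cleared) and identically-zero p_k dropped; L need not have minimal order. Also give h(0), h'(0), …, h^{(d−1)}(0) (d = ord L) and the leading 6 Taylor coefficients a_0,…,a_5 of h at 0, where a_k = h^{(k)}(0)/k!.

f: a_k = 0, 8, -16, 128/3, -128, 2048/5, …
g: a_k = -2, -2, -4, -6, -10, -16, …
Sym-product of L_f,L_g gives L₀ (≤ ord 2).
h₀' ⇒ L via d/dx closure of L₀.
L = (82 + 216·x + 288·x^2) + (-7 + 62·x + 264·x^2 + 224·x^3)·Dx + (-3 - 17·x - 9·x^2 + 52·x^3 + 32·x^4)·Dx^2  (order 2).
h: a_k = -16, 32, -256, 2240/3, -10768/3, 65984/5, …
ICs: h(0) = -16, h′(0) = 32.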